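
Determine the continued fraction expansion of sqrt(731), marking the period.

[27; (27, 54)]

Write x_i = (sqrt(731) + m_i)/d_i with (m_0, d_0) = (0, 1). a_0 = floor(sqrt(731)) = 27, since 27^2 = 729 <= 731 < 784 = 28^2.
Iterate m_{i+1} = d_i*a_i - m_i, d_{i+1} = (731 - m_{i+1}^2)/d_i, a_{i+1} = floor((a_0 + m_{i+1})/d_{i+1}):
  m_1 = 1*27 - 0 = 27, d_1 = (731 - 27^2)/1 = 2/1 = 2, a_1 = floor((27 + 27)/2) = 27.
  m_2 = 2*27 - 27 = 27, d_2 = (731 - 27^2)/2 = 2/2 = 1, a_2 = floor((27 + 27)/1) = 54.
  m_3 = 1*54 - 27 = 27, d_3 = (731 - 27^2)/1 = 2/1 = 2: (m_3, d_3) = (m_1, d_1) = (27, 2), so from here the quotients repeat a_1, a_2; the period length is 2.
Hence the expansion of sqrt(731) is a_0 = 27 followed by the repeating block 27, 54 (period 2).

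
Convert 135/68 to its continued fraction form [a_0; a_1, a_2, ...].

Run the Euclidean algorithm on 135 and 68; the successive quotients are the partial quotients a_0, a_1, ... (each step inverts the fractional part left over by the previous one):
  135 = 1*68 + 67, so a_0 = 1.
  68 = 1*67 + 1, so a_1 = 1.
  67 = 67*1 + 0, so a_2 = 67.
The remainder reaches 0 after 3 divisions, so the expansion has 3 partial quotients, read off in order.

[1; 1, 67]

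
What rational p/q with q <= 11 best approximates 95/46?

Expand x = 95/46 as a continued fraction with the Euclidean algorithm:
  95 = 2*46 + 3, so a_0 = 2.
  46 = 15*3 + 1, so a_1 = 15.
  3 = 3*1 + 0, so a_2 = 3.
so x = [2; 15, 3].
Convergents (p_i = a_i*p_{i-1} + p_{i-2}, q_i = a_i*q_{i-1} + q_{i-2} with p_{-2}=0, p_{-1}=1, q_{-2}=1, q_{-1}=0), until the denominator exceeds 11:
  i=0: a_0=2, p_0 = 2*1 + 0 = 2, q_0 = 2*0 + 1 = 1.
  i=1: a_1=15, p_1 = 15*2 + 1 = 31, q_1 = 15*1 + 0 = 15.
q_1 = 15 > 11, so the last convergent with denominator <= 11 is p_0/q_0 = 2/1.
The closest fraction with denominator <= 11 is either p_0/q_0 or the intermediate fraction (k*p_0 + p_{-1})/(k*q_0 + q_{-1}) with the largest k >= 1 whose denominator stays <= 11; these approach x as k grows, and every other convergent or intermediate fraction in range is farther away.
Largest k: floor((11 - q_{-1})/q_0) = floor((11 - 0)/1) = 11 (using the seeds p_{-1} = 1, q_{-1} = 0).
That gives (11*2 + 1)/(11*1 + 0) = 23/11.
Compare the errors: |x - 2/1| = |95*1 - 2*46|/(46*1) = 3/46, and |x - 23/11| = |95*11 - 23*46|/(46*11) = 13/506.
Cross-multiplying, 13*46 = 598 < 1518 = 3*506, so 13/506 is smaller: the intermediate fraction 23/11 is closer to x than 2/1.

23/11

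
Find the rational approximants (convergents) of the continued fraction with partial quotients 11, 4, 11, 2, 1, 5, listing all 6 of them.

11/1, 45/4, 506/45, 1057/94, 1563/139, 8872/789

Using the convergent recurrence p_i = a_i*p_{i-1} + p_{i-2}, q_i = a_i*q_{i-1} + q_{i-2} with p_{-2}=0, p_{-1}=1, q_{-2}=1, q_{-1}=0:
  i=0: a_0=11, p_0 = 11*1 + 0 = 11, q_0 = 11*0 + 1 = 1.
  i=1: a_1=4, p_1 = 4*11 + 1 = 45, q_1 = 4*1 + 0 = 4.
  i=2: a_2=11, p_2 = 11*45 + 11 = 506, q_2 = 11*4 + 1 = 45.
  i=3: a_3=2, p_3 = 2*506 + 45 = 1057, q_3 = 2*45 + 4 = 94.
  i=4: a_4=1, p_4 = 1*1057 + 506 = 1563, q_4 = 1*94 + 45 = 139.
  i=5: a_5=5, p_5 = 5*1563 + 1057 = 8872, q_5 = 5*139 + 94 = 789.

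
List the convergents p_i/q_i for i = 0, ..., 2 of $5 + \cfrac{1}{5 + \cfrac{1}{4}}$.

5/1, 26/5, 109/21

Using the convergent recurrence p_i = a_i*p_{i-1} + p_{i-2}, q_i = a_i*q_{i-1} + q_{i-2} with p_{-2}=0, p_{-1}=1, q_{-2}=1, q_{-1}=0:
  i=0: a_0=5, p_0 = 5*1 + 0 = 5, q_0 = 5*0 + 1 = 1.
  i=1: a_1=5, p_1 = 5*5 + 1 = 26, q_1 = 5*1 + 0 = 5.
  i=2: a_2=4, p_2 = 4*26 + 5 = 109, q_2 = 4*5 + 1 = 21.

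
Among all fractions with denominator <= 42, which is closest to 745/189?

Expand x = 745/189 as a continued fraction with the Euclidean algorithm:
  745 = 3*189 + 178, so a_0 = 3.
  189 = 1*178 + 11, so a_1 = 1.
  178 = 16*11 + 2, so a_2 = 16.
  11 = 5*2 + 1, so a_3 = 5.
  2 = 2*1 + 0, so a_4 = 2.
so x = [3; 1, 16, 5, 2].
Convergents (p_i = a_i*p_{i-1} + p_{i-2}, q_i = a_i*q_{i-1} + q_{i-2} with p_{-2}=0, p_{-1}=1, q_{-2}=1, q_{-1}=0), until the denominator exceeds 42:
  i=0: a_0=3, p_0 = 3*1 + 0 = 3, q_0 = 3*0 + 1 = 1.
  i=1: a_1=1, p_1 = 1*3 + 1 = 4, q_1 = 1*1 + 0 = 1.
  i=2: a_2=16, p_2 = 16*4 + 3 = 67, q_2 = 16*1 + 1 = 17.
  i=3: a_3=5, p_3 = 5*67 + 4 = 339, q_3 = 5*17 + 1 = 86.
q_3 = 86 > 42, so the last convergent with denominator <= 42 is p_2/q_2 = 67/17.
The closest fraction with denominator <= 42 is either p_2/q_2 or the intermediate fraction (k*p_2 + p_1)/(k*q_2 + q_1) with the largest k >= 1 whose denominator stays <= 42; these approach x as k grows, and every other convergent or intermediate fraction in range is farther away.
Largest k: floor((42 - q_1)/q_2) = floor((42 - 1)/17) = 2.
That gives (2*67 + 4)/(2*17 + 1) = 138/35.
Compare the errors: |x - 67/17| = |745*17 - 67*189|/(189*17) = 2/3213, and |x - 138/35| = |745*35 - 138*189|/(189*35) = 7/6615.
Cross-multiplying, 2*6615 = 13230 < 22491 = 7*3213, so 2/3213 is smaller: the convergent 67/17 is closer to x than 138/35.

67/17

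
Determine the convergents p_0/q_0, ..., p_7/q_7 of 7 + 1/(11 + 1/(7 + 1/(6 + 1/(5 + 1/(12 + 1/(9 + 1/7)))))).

Using the convergent recurrence p_i = a_i*p_{i-1} + p_{i-2}, q_i = a_i*q_{i-1} + q_{i-2} with p_{-2}=0, p_{-1}=1, q_{-2}=1, q_{-1}=0:
  i=0: a_0=7, p_0 = 7*1 + 0 = 7, q_0 = 7*0 + 1 = 1.
  i=1: a_1=11, p_1 = 11*7 + 1 = 78, q_1 = 11*1 + 0 = 11.
  i=2: a_2=7, p_2 = 7*78 + 7 = 553, q_2 = 7*11 + 1 = 78.
  i=3: a_3=6, p_3 = 6*553 + 78 = 3396, q_3 = 6*78 + 11 = 479.
  i=4: a_4=5, p_4 = 5*3396 + 553 = 17533, q_4 = 5*479 + 78 = 2473.
  i=5: a_5=12, p_5 = 12*17533 + 3396 = 213792, q_5 = 12*2473 + 479 = 30155.
  i=6: a_6=9, p_6 = 9*213792 + 17533 = 1941661, q_6 = 9*30155 + 2473 = 273868.
  i=7: a_7=7, p_7 = 7*1941661 + 213792 = 13805419, q_7 = 7*273868 + 30155 = 1947231.

7/1, 78/11, 553/78, 3396/479, 17533/2473, 213792/30155, 1941661/273868, 13805419/1947231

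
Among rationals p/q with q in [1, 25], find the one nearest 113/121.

Expand x = 113/121 as a continued fraction with the Euclidean algorithm:
  113 = 0*121 + 113, so a_0 = 0.
  121 = 1*113 + 8, so a_1 = 1.
  113 = 14*8 + 1, so a_2 = 14.
  8 = 8*1 + 0, so a_3 = 8.
so x = [0; 1, 14, 8].
Convergents (p_i = a_i*p_{i-1} + p_{i-2}, q_i = a_i*q_{i-1} + q_{i-2} with p_{-2}=0, p_{-1}=1, q_{-2}=1, q_{-1}=0), until the denominator exceeds 25:
  i=0: a_0=0, p_0 = 0*1 + 0 = 0, q_0 = 0*0 + 1 = 1.
  i=1: a_1=1, p_1 = 1*0 + 1 = 1, q_1 = 1*1 + 0 = 1.
  i=2: a_2=14, p_2 = 14*1 + 0 = 14, q_2 = 14*1 + 1 = 15.
  i=3: a_3=8, p_3 = 8*14 + 1 = 113, q_3 = 8*15 + 1 = 121.
q_3 = 121 > 25, so the last convergent with denominator <= 25 is p_2/q_2 = 14/15.
The closest fraction with denominator <= 25 is either p_2/q_2 or the intermediate fraction (k*p_2 + p_1)/(k*q_2 + q_1) with the largest k >= 1 whose denominator stays <= 25; these approach x as k grows, and every other convergent or intermediate fraction in range is farther away.
Largest k: floor((25 - q_1)/q_2) = floor((25 - 1)/15) = 1.
That gives (1*14 + 1)/(1*15 + 1) = 15/16.
Compare the errors: |x - 14/15| = |113*15 - 14*121|/(121*15) = 1/1815, and |x - 15/16| = |113*16 - 15*121|/(121*16) = 7/1936.
Cross-multiplying, 1*1936 = 1936 < 12705 = 7*1815, so 1/1815 is smaller: the convergent 14/15 is closer to x than 15/16.

14/15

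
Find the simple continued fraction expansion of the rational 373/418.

[0; 1, 8, 3, 2, 6]

Run the Euclidean algorithm on 373 and 418; the successive quotients are the partial quotients a_0, a_1, ... (each step inverts the fractional part left over by the previous one):
  373 = 0*418 + 373, so a_0 = 0.
  418 = 1*373 + 45, so a_1 = 1.
  373 = 8*45 + 13, so a_2 = 8.
  45 = 3*13 + 6, so a_3 = 3.
  13 = 2*6 + 1, so a_4 = 2.
  6 = 6*1 + 0, so a_5 = 6.
The remainder reaches 0 after 6 divisions, so the expansion has 6 partial quotients, read off in order.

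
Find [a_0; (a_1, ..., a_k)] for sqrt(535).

[23; (7, 1, 2, 4, 1, 3, 1, 4, 2, 1, 7, 46)]

Write x_i = (sqrt(535) + m_i)/d_i with (m_0, d_0) = (0, 1). a_0 = floor(sqrt(535)) = 23, since 23^2 = 529 <= 535 < 576 = 24^2.
Iterate m_{i+1} = d_i*a_i - m_i, d_{i+1} = (535 - m_{i+1}^2)/d_i, a_{i+1} = floor((a_0 + m_{i+1})/d_{i+1}):
  m_1 = 1*23 - 0 = 23, d_1 = (535 - 23^2)/1 = 6/1 = 6, a_1 = floor((23 + 23)/6) = 7.
  m_2 = 6*7 - 23 = 19, d_2 = (535 - 19^2)/6 = 174/6 = 29, a_2 = floor((23 + 19)/29) = 1.
  m_3 = 29*1 - 19 = 10, d_3 = (535 - 10^2)/29 = 435/29 = 15, a_3 = floor((23 + 10)/15) = 2.
  m_4 = 15*2 - 10 = 20, d_4 = (535 - 20^2)/15 = 135/15 = 9, a_4 = floor((23 + 20)/9) = 4.
  m_5 = 9*4 - 20 = 16, d_5 = (535 - 16^2)/9 = 279/9 = 31, a_5 = floor((23 + 16)/31) = 1.
  m_6 = 31*1 - 16 = 15, d_6 = (535 - 15^2)/31 = 310/31 = 10, a_6 = floor((23 + 15)/10) = 3.
  m_7 = 10*3 - 15 = 15, d_7 = (535 - 15^2)/10 = 310/10 = 31, a_7 = floor((23 + 15)/31) = 1.
  m_8 = 31*1 - 15 = 16, d_8 = (535 - 16^2)/31 = 279/31 = 9, a_8 = floor((23 + 16)/9) = 4.
  m_9 = 9*4 - 16 = 20, d_9 = (535 - 20^2)/9 = 135/9 = 15, a_9 = floor((23 + 20)/15) = 2.
  m_10 = 15*2 - 20 = 10, d_10 = (535 - 10^2)/15 = 435/15 = 29, a_10 = floor((23 + 10)/29) = 1.
  m_11 = 29*1 - 10 = 19, d_11 = (535 - 19^2)/29 = 174/29 = 6, a_11 = floor((23 + 19)/6) = 7.
  m_12 = 6*7 - 19 = 23, d_12 = (535 - 23^2)/6 = 6/6 = 1, a_12 = floor((23 + 23)/1) = 46.
  m_13 = 1*46 - 23 = 23, d_13 = (535 - 23^2)/1 = 6/1 = 6: (m_13, d_13) = (m_1, d_1) = (23, 6), so from here the quotients repeat a_1, ..., a_12; the period length is 12.
Hence the expansion of sqrt(535) is a_0 = 23 followed by the repeating block 7, 1, 2, 4, 1, 3, 1, 4, 2, 1, 7, 46 (period 12).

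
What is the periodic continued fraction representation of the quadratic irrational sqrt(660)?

Write x_i = (sqrt(660) + m_i)/d_i with (m_0, d_0) = (0, 1). a_0 = floor(sqrt(660)) = 25, since 25^2 = 625 <= 660 < 676 = 26^2.
Iterate m_{i+1} = d_i*a_i - m_i, d_{i+1} = (660 - m_{i+1}^2)/d_i, a_{i+1} = floor((a_0 + m_{i+1})/d_{i+1}):
  m_1 = 1*25 - 0 = 25, d_1 = (660 - 25^2)/1 = 35/1 = 35, a_1 = floor((25 + 25)/35) = 1.
  m_2 = 35*1 - 25 = 10, d_2 = (660 - 10^2)/35 = 560/35 = 16, a_2 = floor((25 + 10)/16) = 2.
  m_3 = 16*2 - 10 = 22, d_3 = (660 - 22^2)/16 = 176/16 = 11, a_3 = floor((25 + 22)/11) = 4.
  m_4 = 11*4 - 22 = 22, d_4 = (660 - 22^2)/11 = 176/11 = 16, a_4 = floor((25 + 22)/16) = 2.
  m_5 = 16*2 - 22 = 10, d_5 = (660 - 10^2)/16 = 560/16 = 35, a_5 = floor((25 + 10)/35) = 1.
  m_6 = 35*1 - 10 = 25, d_6 = (660 - 25^2)/35 = 35/35 = 1, a_6 = floor((25 + 25)/1) = 50.
  m_7 = 1*50 - 25 = 25, d_7 = (660 - 25^2)/1 = 35/1 = 35: (m_7, d_7) = (m_1, d_1) = (25, 35), so from here the quotients repeat a_1, ..., a_6; the period length is 6.
Hence the expansion of sqrt(660) is a_0 = 25 followed by the repeating block 1, 2, 4, 2, 1, 50 (period 6).

[25; (1, 2, 4, 2, 1, 50)]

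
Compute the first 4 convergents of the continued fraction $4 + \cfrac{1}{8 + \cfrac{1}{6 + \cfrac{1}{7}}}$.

4/1, 33/8, 202/49, 1447/351

Using the convergent recurrence p_i = a_i*p_{i-1} + p_{i-2}, q_i = a_i*q_{i-1} + q_{i-2} with p_{-2}=0, p_{-1}=1, q_{-2}=1, q_{-1}=0:
  i=0: a_0=4, p_0 = 4*1 + 0 = 4, q_0 = 4*0 + 1 = 1.
  i=1: a_1=8, p_1 = 8*4 + 1 = 33, q_1 = 8*1 + 0 = 8.
  i=2: a_2=6, p_2 = 6*33 + 4 = 202, q_2 = 6*8 + 1 = 49.
  i=3: a_3=7, p_3 = 7*202 + 33 = 1447, q_3 = 7*49 + 8 = 351.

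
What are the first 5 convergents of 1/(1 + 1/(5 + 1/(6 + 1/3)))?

0/1, 1/1, 5/6, 31/37, 98/117

Using the convergent recurrence p_i = a_i*p_{i-1} + p_{i-2}, q_i = a_i*q_{i-1} + q_{i-2} with p_{-2}=0, p_{-1}=1, q_{-2}=1, q_{-1}=0:
  i=0: a_0=0, p_0 = 0*1 + 0 = 0, q_0 = 0*0 + 1 = 1.
  i=1: a_1=1, p_1 = 1*0 + 1 = 1, q_1 = 1*1 + 0 = 1.
  i=2: a_2=5, p_2 = 5*1 + 0 = 5, q_2 = 5*1 + 1 = 6.
  i=3: a_3=6, p_3 = 6*5 + 1 = 31, q_3 = 6*6 + 1 = 37.
  i=4: a_4=3, p_4 = 3*31 + 5 = 98, q_4 = 3*37 + 6 = 117.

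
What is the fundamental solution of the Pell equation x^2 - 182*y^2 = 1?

(x, y) = (27, 2)

First expand sqrt(182) as a continued fraction. With x_i = (sqrt(182) + m_i)/d_i and (m_0, d_0) = (0, 1): a_0 = floor(sqrt(182)) = 13, since 13^2 = 169 <= 182 < 196 = 14^2.
Iterate m_{i+1} = d_i*a_i - m_i, d_{i+1} = (182 - m_{i+1}^2)/d_i, a_{i+1} = floor((a_0 + m_{i+1})/d_{i+1}):
  m_1 = 1*13 - 0 = 13, d_1 = (182 - 13^2)/1 = 13/1 = 13, a_1 = floor((13 + 13)/13) = 2.
  m_2 = 13*2 - 13 = 13, d_2 = (182 - 13^2)/13 = 13/13 = 1, a_2 = floor((13 + 13)/1) = 26.
  m_3 = 1*26 - 13 = 13, d_3 = (182 - 13^2)/1 = 13/1 = 13: (m_3, d_3) = (m_1, d_1) = (13, 13), so from here the quotients repeat a_1, a_2; the period length is 2.
So sqrt(182) = [13; (2, 26)] with period length k = 2.
k is even, so the fundamental solution of x^2 - 182y^2 = 1 is (p_{k-1}, q_{k-1}) = (p_1, q_1); compute convergents through index 1.
Convergents (p_i = a_i*p_{i-1} + p_{i-2}, q_i = a_i*q_{i-1} + q_{i-2} with p_{-2}=0, p_{-1}=1, q_{-2}=1, q_{-1}=0):
  i=0: a_0=13, p_0 = 13*1 + 0 = 13, q_0 = 13*0 + 1 = 1.
  i=1: a_1=2, p_1 = 2*13 + 1 = 27, q_1 = 2*1 + 0 = 2.
Check: 27^2 - 182*2^2 = 729 - 728 = 1, so (x, y) = (27, 2) solves the equation, and by the theorem it is the least positive solution.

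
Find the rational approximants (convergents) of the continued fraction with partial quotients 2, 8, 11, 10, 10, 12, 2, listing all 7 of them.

Using the convergent recurrence p_i = a_i*p_{i-1} + p_{i-2}, q_i = a_i*q_{i-1} + q_{i-2} with p_{-2}=0, p_{-1}=1, q_{-2}=1, q_{-1}=0:
  i=0: a_0=2, p_0 = 2*1 + 0 = 2, q_0 = 2*0 + 1 = 1.
  i=1: a_1=8, p_1 = 8*2 + 1 = 17, q_1 = 8*1 + 0 = 8.
  i=2: a_2=11, p_2 = 11*17 + 2 = 189, q_2 = 11*8 + 1 = 89.
  i=3: a_3=10, p_3 = 10*189 + 17 = 1907, q_3 = 10*89 + 8 = 898.
  i=4: a_4=10, p_4 = 10*1907 + 189 = 19259, q_4 = 10*898 + 89 = 9069.
  i=5: a_5=12, p_5 = 12*19259 + 1907 = 233015, q_5 = 12*9069 + 898 = 109726.
  i=6: a_6=2, p_6 = 2*233015 + 19259 = 485289, q_6 = 2*109726 + 9069 = 228521.

2/1, 17/8, 189/89, 1907/898, 19259/9069, 233015/109726, 485289/228521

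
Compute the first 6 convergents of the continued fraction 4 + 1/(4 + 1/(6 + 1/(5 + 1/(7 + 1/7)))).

4/1, 17/4, 106/25, 547/129, 3935/928, 28092/6625

Using the convergent recurrence p_i = a_i*p_{i-1} + p_{i-2}, q_i = a_i*q_{i-1} + q_{i-2} with p_{-2}=0, p_{-1}=1, q_{-2}=1, q_{-1}=0:
  i=0: a_0=4, p_0 = 4*1 + 0 = 4, q_0 = 4*0 + 1 = 1.
  i=1: a_1=4, p_1 = 4*4 + 1 = 17, q_1 = 4*1 + 0 = 4.
  i=2: a_2=6, p_2 = 6*17 + 4 = 106, q_2 = 6*4 + 1 = 25.
  i=3: a_3=5, p_3 = 5*106 + 17 = 547, q_3 = 5*25 + 4 = 129.
  i=4: a_4=7, p_4 = 7*547 + 106 = 3935, q_4 = 7*129 + 25 = 928.
  i=5: a_5=7, p_5 = 7*3935 + 547 = 28092, q_5 = 7*928 + 129 = 6625.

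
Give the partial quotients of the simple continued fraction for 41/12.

[3; 2, 2, 2]

Run the Euclidean algorithm on 41 and 12; the successive quotients are the partial quotients a_0, a_1, ... (each step inverts the fractional part left over by the previous one):
  41 = 3*12 + 5, so a_0 = 3.
  12 = 2*5 + 2, so a_1 = 2.
  5 = 2*2 + 1, so a_2 = 2.
  2 = 2*1 + 0, so a_3 = 2.
The remainder reaches 0 after 4 divisions, so the expansion has 4 partial quotients, read off in order.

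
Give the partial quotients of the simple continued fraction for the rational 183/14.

[13; 14]

Run the Euclidean algorithm on 183 and 14; the successive quotients are the partial quotients a_0, a_1, ... (each step inverts the fractional part left over by the previous one):
  183 = 13*14 + 1, so a_0 = 13.
  14 = 14*1 + 0, so a_1 = 14.
The remainder reaches 0 after 2 divisions, so the expansion has 2 partial quotients, read off in order.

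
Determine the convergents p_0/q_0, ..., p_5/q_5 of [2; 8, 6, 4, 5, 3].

Using the convergent recurrence p_i = a_i*p_{i-1} + p_{i-2}, q_i = a_i*q_{i-1} + q_{i-2} with p_{-2}=0, p_{-1}=1, q_{-2}=1, q_{-1}=0:
  i=0: a_0=2, p_0 = 2*1 + 0 = 2, q_0 = 2*0 + 1 = 1.
  i=1: a_1=8, p_1 = 8*2 + 1 = 17, q_1 = 8*1 + 0 = 8.
  i=2: a_2=6, p_2 = 6*17 + 2 = 104, q_2 = 6*8 + 1 = 49.
  i=3: a_3=4, p_3 = 4*104 + 17 = 433, q_3 = 4*49 + 8 = 204.
  i=4: a_4=5, p_4 = 5*433 + 104 = 2269, q_4 = 5*204 + 49 = 1069.
  i=5: a_5=3, p_5 = 3*2269 + 433 = 7240, q_5 = 3*1069 + 204 = 3411.

2/1, 17/8, 104/49, 433/204, 2269/1069, 7240/3411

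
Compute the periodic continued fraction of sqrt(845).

Write x_i = (sqrt(845) + m_i)/d_i with (m_0, d_0) = (0, 1). a_0 = floor(sqrt(845)) = 29, since 29^2 = 841 <= 845 < 900 = 30^2.
Iterate m_{i+1} = d_i*a_i - m_i, d_{i+1} = (845 - m_{i+1}^2)/d_i, a_{i+1} = floor((a_0 + m_{i+1})/d_{i+1}):
  m_1 = 1*29 - 0 = 29, d_1 = (845 - 29^2)/1 = 4/1 = 4, a_1 = floor((29 + 29)/4) = 14.
  m_2 = 4*14 - 29 = 27, d_2 = (845 - 27^2)/4 = 116/4 = 29, a_2 = floor((29 + 27)/29) = 1.
  m_3 = 29*1 - 27 = 2, d_3 = (845 - 2^2)/29 = 841/29 = 29, a_3 = floor((29 + 2)/29) = 1.
  m_4 = 29*1 - 2 = 27, d_4 = (845 - 27^2)/29 = 116/29 = 4, a_4 = floor((29 + 27)/4) = 14.
  m_5 = 4*14 - 27 = 29, d_5 = (845 - 29^2)/4 = 4/4 = 1, a_5 = floor((29 + 29)/1) = 58.
  m_6 = 1*58 - 29 = 29, d_6 = (845 - 29^2)/1 = 4/1 = 4: (m_6, d_6) = (m_1, d_1) = (29, 4), so from here the quotients repeat a_1, ..., a_5; the period length is 5.
Hence the expansion of sqrt(845) is a_0 = 29 followed by the repeating block 14, 1, 1, 14, 58 (period 5).

[29; (14, 1, 1, 14, 58)]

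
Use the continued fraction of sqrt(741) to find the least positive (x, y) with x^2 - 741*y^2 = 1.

(x, y) = (7352695, 270108)

First expand sqrt(741) as a continued fraction. With x_i = (sqrt(741) + m_i)/d_i and (m_0, d_0) = (0, 1): a_0 = floor(sqrt(741)) = 27, since 27^2 = 729 <= 741 < 784 = 28^2.
Iterate m_{i+1} = d_i*a_i - m_i, d_{i+1} = (741 - m_{i+1}^2)/d_i, a_{i+1} = floor((a_0 + m_{i+1})/d_{i+1}):
  m_1 = 1*27 - 0 = 27, d_1 = (741 - 27^2)/1 = 12/1 = 12, a_1 = floor((27 + 27)/12) = 4.
  m_2 = 12*4 - 27 = 21, d_2 = (741 - 21^2)/12 = 300/12 = 25, a_2 = floor((27 + 21)/25) = 1.
  m_3 = 25*1 - 21 = 4, d_3 = (741 - 4^2)/25 = 725/25 = 29, a_3 = floor((27 + 4)/29) = 1.
  m_4 = 29*1 - 4 = 25, d_4 = (741 - 25^2)/29 = 116/29 = 4, a_4 = floor((27 + 25)/4) = 13.
  m_5 = 4*13 - 25 = 27, d_5 = (741 - 27^2)/4 = 12/4 = 3, a_5 = floor((27 + 27)/3) = 18.
  m_6 = 3*18 - 27 = 27, d_6 = (741 - 27^2)/3 = 12/3 = 4, a_6 = floor((27 + 27)/4) = 13.
  m_7 = 4*13 - 27 = 25, d_7 = (741 - 25^2)/4 = 116/4 = 29, a_7 = floor((27 + 25)/29) = 1.
  m_8 = 29*1 - 25 = 4, d_8 = (741 - 4^2)/29 = 725/29 = 25, a_8 = floor((27 + 4)/25) = 1.
  m_9 = 25*1 - 4 = 21, d_9 = (741 - 21^2)/25 = 300/25 = 12, a_9 = floor((27 + 21)/12) = 4.
  m_10 = 12*4 - 21 = 27, d_10 = (741 - 27^2)/12 = 12/12 = 1, a_10 = floor((27 + 27)/1) = 54.
  m_11 = 1*54 - 27 = 27, d_11 = (741 - 27^2)/1 = 12/1 = 12: (m_11, d_11) = (m_1, d_1) = (27, 12), so from here the quotients repeat a_1, ..., a_10; the period length is 10.
So sqrt(741) = [27; (4, 1, 1, 13, 18, 13, 1, 1, 4, 54)] with period length k = 10.
k is even, so the fundamental solution of x^2 - 741y^2 = 1 is (p_{k-1}, q_{k-1}) = (p_9, q_9); compute convergents through index 9.
Convergents (p_i = a_i*p_{i-1} + p_{i-2}, q_i = a_i*q_{i-1} + q_{i-2} with p_{-2}=0, p_{-1}=1, q_{-2}=1, q_{-1}=0):
  i=0: a_0=27, p_0 = 27*1 + 0 = 27, q_0 = 27*0 + 1 = 1.
  i=1: a_1=4, p_1 = 4*27 + 1 = 109, q_1 = 4*1 + 0 = 4.
  i=2: a_2=1, p_2 = 1*109 + 27 = 136, q_2 = 1*4 + 1 = 5.
  i=3: a_3=1, p_3 = 1*136 + 109 = 245, q_3 = 1*5 + 4 = 9.
  i=4: a_4=13, p_4 = 13*245 + 136 = 3321, q_4 = 13*9 + 5 = 122.
  i=5: a_5=18, p_5 = 18*3321 + 245 = 60023, q_5 = 18*122 + 9 = 2205.
  i=6: a_6=13, p_6 = 13*60023 + 3321 = 783620, q_6 = 13*2205 + 122 = 28787.
  i=7: a_7=1, p_7 = 1*783620 + 60023 = 843643, q_7 = 1*28787 + 2205 = 30992.
  i=8: a_8=1, p_8 = 1*843643 + 783620 = 1627263, q_8 = 1*30992 + 28787 = 59779.
  i=9: a_9=4, p_9 = 4*1627263 + 843643 = 7352695, q_9 = 4*59779 + 30992 = 270108.
Check: 7352695^2 - 741*270108^2 = 54062123763025 - 54062123763024 = 1, so (x, y) = (7352695, 270108) solves the equation, and by the theorem it is the least positive solution.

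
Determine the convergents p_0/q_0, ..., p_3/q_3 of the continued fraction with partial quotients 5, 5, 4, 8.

5/1, 26/5, 109/21, 898/173

Using the convergent recurrence p_i = a_i*p_{i-1} + p_{i-2}, q_i = a_i*q_{i-1} + q_{i-2} with p_{-2}=0, p_{-1}=1, q_{-2}=1, q_{-1}=0:
  i=0: a_0=5, p_0 = 5*1 + 0 = 5, q_0 = 5*0 + 1 = 1.
  i=1: a_1=5, p_1 = 5*5 + 1 = 26, q_1 = 5*1 + 0 = 5.
  i=2: a_2=4, p_2 = 4*26 + 5 = 109, q_2 = 4*5 + 1 = 21.
  i=3: a_3=8, p_3 = 8*109 + 26 = 898, q_3 = 8*21 + 5 = 173.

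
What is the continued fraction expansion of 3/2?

Run the Euclidean algorithm on 3 and 2; the successive quotients are the partial quotients a_0, a_1, ... (each step inverts the fractional part left over by the previous one):
  3 = 1*2 + 1, so a_0 = 1.
  2 = 2*1 + 0, so a_1 = 2.
The remainder reaches 0 after 2 divisions, so the expansion has 2 partial quotients, read off in order.

[1; 2]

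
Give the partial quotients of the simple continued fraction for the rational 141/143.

Run the Euclidean algorithm on 141 and 143; the successive quotients are the partial quotients a_0, a_1, ... (each step inverts the fractional part left over by the previous one):
  141 = 0*143 + 141, so a_0 = 0.
  143 = 1*141 + 2, so a_1 = 1.
  141 = 70*2 + 1, so a_2 = 70.
  2 = 2*1 + 0, so a_3 = 2.
The remainder reaches 0 after 4 divisions, so the expansion has 4 partial quotients, read off in order.

[0; 1, 70, 2]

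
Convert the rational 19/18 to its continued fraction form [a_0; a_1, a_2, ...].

[1; 18]

Run the Euclidean algorithm on 19 and 18; the successive quotients are the partial quotients a_0, a_1, ... (each step inverts the fractional part left over by the previous one):
  19 = 1*18 + 1, so a_0 = 1.
  18 = 18*1 + 0, so a_1 = 18.
The remainder reaches 0 after 2 divisions, so the expansion has 2 partial quotients, read off in order.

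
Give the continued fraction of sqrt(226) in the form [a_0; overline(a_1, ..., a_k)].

Write x_i = (sqrt(226) + m_i)/d_i with (m_0, d_0) = (0, 1). a_0 = floor(sqrt(226)) = 15, since 15^2 = 225 <= 226 < 256 = 16^2.
Iterate m_{i+1} = d_i*a_i - m_i, d_{i+1} = (226 - m_{i+1}^2)/d_i, a_{i+1} = floor((a_0 + m_{i+1})/d_{i+1}):
  m_1 = 1*15 - 0 = 15, d_1 = (226 - 15^2)/1 = 1/1 = 1, a_1 = floor((15 + 15)/1) = 30.
  m_2 = 1*30 - 15 = 15, d_2 = (226 - 15^2)/1 = 1/1 = 1: (m_2, d_2) = (m_1, d_1) = (15, 1), so from here the quotient a_1 repeats; the period length is 1.
Hence the expansion of sqrt(226) is a_0 = 15 followed by the repeating block 30 (period 1).

[15; overline(30)]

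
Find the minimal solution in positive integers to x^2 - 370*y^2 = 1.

First expand sqrt(370) as a continued fraction. With x_i = (sqrt(370) + m_i)/d_i and (m_0, d_0) = (0, 1): a_0 = floor(sqrt(370)) = 19, since 19^2 = 361 <= 370 < 400 = 20^2.
Iterate m_{i+1} = d_i*a_i - m_i, d_{i+1} = (370 - m_{i+1}^2)/d_i, a_{i+1} = floor((a_0 + m_{i+1})/d_{i+1}):
  m_1 = 1*19 - 0 = 19, d_1 = (370 - 19^2)/1 = 9/1 = 9, a_1 = floor((19 + 19)/9) = 4.
  m_2 = 9*4 - 19 = 17, d_2 = (370 - 17^2)/9 = 81/9 = 9, a_2 = floor((19 + 17)/9) = 4.
  m_3 = 9*4 - 17 = 19, d_3 = (370 - 19^2)/9 = 9/9 = 1, a_3 = floor((19 + 19)/1) = 38.
  m_4 = 1*38 - 19 = 19, d_4 = (370 - 19^2)/1 = 9/1 = 9: (m_4, d_4) = (m_1, d_1) = (19, 9), so from here the quotients repeat a_1, ..., a_3; the period length is 3.
So sqrt(370) = [19; (4, 4, 38)] with period length k = 3.
k is odd, so (p_{k-1}, q_{k-1}) only solves x^2 - 370y^2 = -1 and the fundamental solution of x^2 - 370y^2 = 1 is (p_{2k-1}, q_{2k-1}) = (p_5, q_5); compute convergents through index 5, running through the period twice.
Convergents (p_i = a_i*p_{i-1} + p_{i-2}, q_i = a_i*q_{i-1} + q_{i-2} with p_{-2}=0, p_{-1}=1, q_{-2}=1, q_{-1}=0):
  i=0: a_0=19, p_0 = 19*1 + 0 = 19, q_0 = 19*0 + 1 = 1.
  i=1: a_1=4, p_1 = 4*19 + 1 = 77, q_1 = 4*1 + 0 = 4.
  i=2: a_2=4, p_2 = 4*77 + 19 = 327, q_2 = 4*4 + 1 = 17.
  i=3: a_3=38, p_3 = 38*327 + 77 = 12503, q_3 = 38*17 + 4 = 650.
  i=4: a_4=4, p_4 = 4*12503 + 327 = 50339, q_4 = 4*650 + 17 = 2617.
  i=5: a_5=4, p_5 = 4*50339 + 12503 = 213859, q_5 = 4*2617 + 650 = 11118.
Indeed p_2^2 - 370*q_2^2 = 106929 - 106930 = -1, not +1.
Check: 213859^2 - 370*11118^2 = 45735671881 - 45735671880 = 1, so (x, y) = (213859, 11118) solves the equation, and by the theorem it is the least positive solution.

(x, y) = (213859, 11118)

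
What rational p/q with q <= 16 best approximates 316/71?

Expand x = 316/71 as a continued fraction with the Euclidean algorithm:
  316 = 4*71 + 32, so a_0 = 4.
  71 = 2*32 + 7, so a_1 = 2.
  32 = 4*7 + 4, so a_2 = 4.
  7 = 1*4 + 3, so a_3 = 1.
  4 = 1*3 + 1, so a_4 = 1.
  3 = 3*1 + 0, so a_5 = 3.
so x = [4; 2, 4, 1, 1, 3].
Convergents (p_i = a_i*p_{i-1} + p_{i-2}, q_i = a_i*q_{i-1} + q_{i-2} with p_{-2}=0, p_{-1}=1, q_{-2}=1, q_{-1}=0), until the denominator exceeds 16:
  i=0: a_0=4, p_0 = 4*1 + 0 = 4, q_0 = 4*0 + 1 = 1.
  i=1: a_1=2, p_1 = 2*4 + 1 = 9, q_1 = 2*1 + 0 = 2.
  i=2: a_2=4, p_2 = 4*9 + 4 = 40, q_2 = 4*2 + 1 = 9.
  i=3: a_3=1, p_3 = 1*40 + 9 = 49, q_3 = 1*9 + 2 = 11.
  i=4: a_4=1, p_4 = 1*49 + 40 = 89, q_4 = 1*11 + 9 = 20.
q_4 = 20 > 16, so the last convergent with denominator <= 16 is p_3/q_3 = 49/11.
The closest fraction with denominator <= 16 is either p_3/q_3 or the intermediate fraction (k*p_3 + p_2)/(k*q_3 + q_2) with the largest k >= 1 whose denominator stays <= 16; these approach x as k grows, and every other convergent or intermediate fraction in range is farther away.
Largest k: floor((16 - q_2)/q_3) = floor((16 - 9)/11) = 0.
Since k = 0, no intermediate fraction beyond p_3/q_3 has denominator <= 16, so the convergent 49/11 is the closest (its error is |316*11 - 49*71|/(71*11) = 3/781).

49/11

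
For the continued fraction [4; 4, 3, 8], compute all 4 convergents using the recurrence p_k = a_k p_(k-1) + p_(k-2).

Using the convergent recurrence p_i = a_i*p_{i-1} + p_{i-2}, q_i = a_i*q_{i-1} + q_{i-2} with p_{-2}=0, p_{-1}=1, q_{-2}=1, q_{-1}=0:
  i=0: a_0=4, p_0 = 4*1 + 0 = 4, q_0 = 4*0 + 1 = 1.
  i=1: a_1=4, p_1 = 4*4 + 1 = 17, q_1 = 4*1 + 0 = 4.
  i=2: a_2=3, p_2 = 3*17 + 4 = 55, q_2 = 3*4 + 1 = 13.
  i=3: a_3=8, p_3 = 8*55 + 17 = 457, q_3 = 8*13 + 4 = 108.

4/1, 17/4, 55/13, 457/108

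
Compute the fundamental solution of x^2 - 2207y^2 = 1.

First expand sqrt(2207) as a continued fraction. With x_i = (sqrt(2207) + m_i)/d_i and (m_0, d_0) = (0, 1): a_0 = floor(sqrt(2207)) = 46, since 46^2 = 2116 <= 2207 < 2209 = 47^2.
Iterate m_{i+1} = d_i*a_i - m_i, d_{i+1} = (2207 - m_{i+1}^2)/d_i, a_{i+1} = floor((a_0 + m_{i+1})/d_{i+1}):
  m_1 = 1*46 - 0 = 46, d_1 = (2207 - 46^2)/1 = 91/1 = 91, a_1 = floor((46 + 46)/91) = 1.
  m_2 = 91*1 - 46 = 45, d_2 = (2207 - 45^2)/91 = 182/91 = 2, a_2 = floor((46 + 45)/2) = 45.
  m_3 = 2*45 - 45 = 45, d_3 = (2207 - 45^2)/2 = 182/2 = 91, a_3 = floor((46 + 45)/91) = 1.
  m_4 = 91*1 - 45 = 46, d_4 = (2207 - 46^2)/91 = 91/91 = 1, a_4 = floor((46 + 46)/1) = 92.
  m_5 = 1*92 - 46 = 46, d_5 = (2207 - 46^2)/1 = 91/1 = 91: (m_5, d_5) = (m_1, d_1) = (46, 91), so from here the quotients repeat a_1, ..., a_4; the period length is 4.
So sqrt(2207) = [46; (1, 45, 1, 92)] with period length k = 4.
k is even, so the fundamental solution of x^2 - 2207y^2 = 1 is (p_{k-1}, q_{k-1}) = (p_3, q_3); compute convergents through index 3.
Convergents (p_i = a_i*p_{i-1} + p_{i-2}, q_i = a_i*q_{i-1} + q_{i-2} with p_{-2}=0, p_{-1}=1, q_{-2}=1, q_{-1}=0):
  i=0: a_0=46, p_0 = 46*1 + 0 = 46, q_0 = 46*0 + 1 = 1.
  i=1: a_1=1, p_1 = 1*46 + 1 = 47, q_1 = 1*1 + 0 = 1.
  i=2: a_2=45, p_2 = 45*47 + 46 = 2161, q_2 = 45*1 + 1 = 46.
  i=3: a_3=1, p_3 = 1*2161 + 47 = 2208, q_3 = 1*46 + 1 = 47.
Check: 2208^2 - 2207*47^2 = 4875264 - 4875263 = 1, so (x, y) = (2208, 47) solves the equation, and by the theorem it is the least positive solution.

(x, y) = (2208, 47)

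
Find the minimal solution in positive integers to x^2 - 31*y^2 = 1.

First expand sqrt(31) as a continued fraction. With x_i = (sqrt(31) + m_i)/d_i and (m_0, d_0) = (0, 1): a_0 = floor(sqrt(31)) = 5, since 5^2 = 25 <= 31 < 36 = 6^2.
Iterate m_{i+1} = d_i*a_i - m_i, d_{i+1} = (31 - m_{i+1}^2)/d_i, a_{i+1} = floor((a_0 + m_{i+1})/d_{i+1}):
  m_1 = 1*5 - 0 = 5, d_1 = (31 - 5^2)/1 = 6/1 = 6, a_1 = floor((5 + 5)/6) = 1.
  m_2 = 6*1 - 5 = 1, d_2 = (31 - 1^2)/6 = 30/6 = 5, a_2 = floor((5 + 1)/5) = 1.
  m_3 = 5*1 - 1 = 4, d_3 = (31 - 4^2)/5 = 15/5 = 3, a_3 = floor((5 + 4)/3) = 3.
  m_4 = 3*3 - 4 = 5, d_4 = (31 - 5^2)/3 = 6/3 = 2, a_4 = floor((5 + 5)/2) = 5.
  m_5 = 2*5 - 5 = 5, d_5 = (31 - 5^2)/2 = 6/2 = 3, a_5 = floor((5 + 5)/3) = 3.
  m_6 = 3*3 - 5 = 4, d_6 = (31 - 4^2)/3 = 15/3 = 5, a_6 = floor((5 + 4)/5) = 1.
  m_7 = 5*1 - 4 = 1, d_7 = (31 - 1^2)/5 = 30/5 = 6, a_7 = floor((5 + 1)/6) = 1.
  m_8 = 6*1 - 1 = 5, d_8 = (31 - 5^2)/6 = 6/6 = 1, a_8 = floor((5 + 5)/1) = 10.
  m_9 = 1*10 - 5 = 5, d_9 = (31 - 5^2)/1 = 6/1 = 6: (m_9, d_9) = (m_1, d_1) = (5, 6), so from here the quotients repeat a_1, ..., a_8; the period length is 8.
So sqrt(31) = [5; (1, 1, 3, 5, 3, 1, 1, 10)] with period length k = 8.
k is even, so the fundamental solution of x^2 - 31y^2 = 1 is (p_{k-1}, q_{k-1}) = (p_7, q_7); compute convergents through index 7.
Convergents (p_i = a_i*p_{i-1} + p_{i-2}, q_i = a_i*q_{i-1} + q_{i-2} with p_{-2}=0, p_{-1}=1, q_{-2}=1, q_{-1}=0):
  i=0: a_0=5, p_0 = 5*1 + 0 = 5, q_0 = 5*0 + 1 = 1.
  i=1: a_1=1, p_1 = 1*5 + 1 = 6, q_1 = 1*1 + 0 = 1.
  i=2: a_2=1, p_2 = 1*6 + 5 = 11, q_2 = 1*1 + 1 = 2.
  i=3: a_3=3, p_3 = 3*11 + 6 = 39, q_3 = 3*2 + 1 = 7.
  i=4: a_4=5, p_4 = 5*39 + 11 = 206, q_4 = 5*7 + 2 = 37.
  i=5: a_5=3, p_5 = 3*206 + 39 = 657, q_5 = 3*37 + 7 = 118.
  i=6: a_6=1, p_6 = 1*657 + 206 = 863, q_6 = 1*118 + 37 = 155.
  i=7: a_7=1, p_7 = 1*863 + 657 = 1520, q_7 = 1*155 + 118 = 273.
Check: 1520^2 - 31*273^2 = 2310400 - 2310399 = 1, so (x, y) = (1520, 273) solves the equation, and by the theorem it is the least positive solution.

(x, y) = (1520, 273)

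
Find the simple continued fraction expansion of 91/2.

[45; 2]

Run the Euclidean algorithm on 91 and 2; the successive quotients are the partial quotients a_0, a_1, ... (each step inverts the fractional part left over by the previous one):
  91 = 45*2 + 1, so a_0 = 45.
  2 = 2*1 + 0, so a_1 = 2.
The remainder reaches 0 after 2 divisions, so the expansion has 2 partial quotients, read off in order.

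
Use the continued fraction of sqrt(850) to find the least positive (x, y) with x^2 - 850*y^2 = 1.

(x, y) = (2449, 84)

First expand sqrt(850) as a continued fraction. With x_i = (sqrt(850) + m_i)/d_i and (m_0, d_0) = (0, 1): a_0 = floor(sqrt(850)) = 29, since 29^2 = 841 <= 850 < 900 = 30^2.
Iterate m_{i+1} = d_i*a_i - m_i, d_{i+1} = (850 - m_{i+1}^2)/d_i, a_{i+1} = floor((a_0 + m_{i+1})/d_{i+1}):
  m_1 = 1*29 - 0 = 29, d_1 = (850 - 29^2)/1 = 9/1 = 9, a_1 = floor((29 + 29)/9) = 6.
  m_2 = 9*6 - 29 = 25, d_2 = (850 - 25^2)/9 = 225/9 = 25, a_2 = floor((29 + 25)/25) = 2.
  m_3 = 25*2 - 25 = 25, d_3 = (850 - 25^2)/25 = 225/25 = 9, a_3 = floor((29 + 25)/9) = 6.
  m_4 = 9*6 - 25 = 29, d_4 = (850 - 29^2)/9 = 9/9 = 1, a_4 = floor((29 + 29)/1) = 58.
  m_5 = 1*58 - 29 = 29, d_5 = (850 - 29^2)/1 = 9/1 = 9: (m_5, d_5) = (m_1, d_1) = (29, 9), so from here the quotients repeat a_1, ..., a_4; the period length is 4.
So sqrt(850) = [29; (6, 2, 6, 58)] with period length k = 4.
k is even, so the fundamental solution of x^2 - 850y^2 = 1 is (p_{k-1}, q_{k-1}) = (p_3, q_3); compute convergents through index 3.
Convergents (p_i = a_i*p_{i-1} + p_{i-2}, q_i = a_i*q_{i-1} + q_{i-2} with p_{-2}=0, p_{-1}=1, q_{-2}=1, q_{-1}=0):
  i=0: a_0=29, p_0 = 29*1 + 0 = 29, q_0 = 29*0 + 1 = 1.
  i=1: a_1=6, p_1 = 6*29 + 1 = 175, q_1 = 6*1 + 0 = 6.
  i=2: a_2=2, p_2 = 2*175 + 29 = 379, q_2 = 2*6 + 1 = 13.
  i=3: a_3=6, p_3 = 6*379 + 175 = 2449, q_3 = 6*13 + 6 = 84.
Check: 2449^2 - 850*84^2 = 5997601 - 5997600 = 1, so (x, y) = (2449, 84) solves the equation, and by the theorem it is the least positive solution.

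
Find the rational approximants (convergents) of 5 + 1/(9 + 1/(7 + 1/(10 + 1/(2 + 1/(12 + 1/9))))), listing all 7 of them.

Using the convergent recurrence p_i = a_i*p_{i-1} + p_{i-2}, q_i = a_i*q_{i-1} + q_{i-2} with p_{-2}=0, p_{-1}=1, q_{-2}=1, q_{-1}=0:
  i=0: a_0=5, p_0 = 5*1 + 0 = 5, q_0 = 5*0 + 1 = 1.
  i=1: a_1=9, p_1 = 9*5 + 1 = 46, q_1 = 9*1 + 0 = 9.
  i=2: a_2=7, p_2 = 7*46 + 5 = 327, q_2 = 7*9 + 1 = 64.
  i=3: a_3=10, p_3 = 10*327 + 46 = 3316, q_3 = 10*64 + 9 = 649.
  i=4: a_4=2, p_4 = 2*3316 + 327 = 6959, q_4 = 2*649 + 64 = 1362.
  i=5: a_5=12, p_5 = 12*6959 + 3316 = 86824, q_5 = 12*1362 + 649 = 16993.
  i=6: a_6=9, p_6 = 9*86824 + 6959 = 788375, q_6 = 9*16993 + 1362 = 154299.

5/1, 46/9, 327/64, 3316/649, 6959/1362, 86824/16993, 788375/154299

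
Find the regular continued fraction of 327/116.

Run the Euclidean algorithm on 327 and 116; the successive quotients are the partial quotients a_0, a_1, ... (each step inverts the fractional part left over by the previous one):
  327 = 2*116 + 95, so a_0 = 2.
  116 = 1*95 + 21, so a_1 = 1.
  95 = 4*21 + 11, so a_2 = 4.
  21 = 1*11 + 10, so a_3 = 1.
  11 = 1*10 + 1, so a_4 = 1.
  10 = 10*1 + 0, so a_5 = 10.
The remainder reaches 0 after 6 divisions, so the expansion has 6 partial quotients, read off in order.

[2; 1, 4, 1, 1, 10]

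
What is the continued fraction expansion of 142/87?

[1; 1, 1, 1, 2, 1, 1, 4]

Run the Euclidean algorithm on 142 and 87; the successive quotients are the partial quotients a_0, a_1, ... (each step inverts the fractional part left over by the previous one):
  142 = 1*87 + 55, so a_0 = 1.
  87 = 1*55 + 32, so a_1 = 1.
  55 = 1*32 + 23, so a_2 = 1.
  32 = 1*23 + 9, so a_3 = 1.
  23 = 2*9 + 5, so a_4 = 2.
  9 = 1*5 + 4, so a_5 = 1.
  5 = 1*4 + 1, so a_6 = 1.
  4 = 4*1 + 0, so a_7 = 4.
The remainder reaches 0 after 8 divisions, so the expansion has 8 partial quotients, read off in order.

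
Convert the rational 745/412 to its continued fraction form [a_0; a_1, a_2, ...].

[1; 1, 4, 4, 1, 1, 1, 5]

Run the Euclidean algorithm on 745 and 412; the successive quotients are the partial quotients a_0, a_1, ... (each step inverts the fractional part left over by the previous one):
  745 = 1*412 + 333, so a_0 = 1.
  412 = 1*333 + 79, so a_1 = 1.
  333 = 4*79 + 17, so a_2 = 4.
  79 = 4*17 + 11, so a_3 = 4.
  17 = 1*11 + 6, so a_4 = 1.
  11 = 1*6 + 5, so a_5 = 1.
  6 = 1*5 + 1, so a_6 = 1.
  5 = 5*1 + 0, so a_7 = 5.
The remainder reaches 0 after 8 divisions, so the expansion has 8 partial quotients, read off in order.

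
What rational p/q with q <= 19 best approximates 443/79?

101/18

Expand x = 443/79 as a continued fraction with the Euclidean algorithm:
  443 = 5*79 + 48, so a_0 = 5.
  79 = 1*48 + 31, so a_1 = 1.
  48 = 1*31 + 17, so a_2 = 1.
  31 = 1*17 + 14, so a_3 = 1.
  17 = 1*14 + 3, so a_4 = 1.
  14 = 4*3 + 2, so a_5 = 4.
  3 = 1*2 + 1, so a_6 = 1.
  2 = 2*1 + 0, so a_7 = 2.
so x = [5; 1, 1, 1, 1, 4, 1, 2].
Convergents (p_i = a_i*p_{i-1} + p_{i-2}, q_i = a_i*q_{i-1} + q_{i-2} with p_{-2}=0, p_{-1}=1, q_{-2}=1, q_{-1}=0), until the denominator exceeds 19:
  i=0: a_0=5, p_0 = 5*1 + 0 = 5, q_0 = 5*0 + 1 = 1.
  i=1: a_1=1, p_1 = 1*5 + 1 = 6, q_1 = 1*1 + 0 = 1.
  i=2: a_2=1, p_2 = 1*6 + 5 = 11, q_2 = 1*1 + 1 = 2.
  i=3: a_3=1, p_3 = 1*11 + 6 = 17, q_3 = 1*2 + 1 = 3.
  i=4: a_4=1, p_4 = 1*17 + 11 = 28, q_4 = 1*3 + 2 = 5.
  i=5: a_5=4, p_5 = 4*28 + 17 = 129, q_5 = 4*5 + 3 = 23.
q_5 = 23 > 19, so the last convergent with denominator <= 19 is p_4/q_4 = 28/5.
The closest fraction with denominator <= 19 is either p_4/q_4 or the intermediate fraction (k*p_4 + p_3)/(k*q_4 + q_3) with the largest k >= 1 whose denominator stays <= 19; these approach x as k grows, and every other convergent or intermediate fraction in range is farther away.
Largest k: floor((19 - q_3)/q_4) = floor((19 - 3)/5) = 3.
That gives (3*28 + 17)/(3*5 + 3) = 101/18.
Compare the errors: |x - 28/5| = |443*5 - 28*79|/(79*5) = 3/395, and |x - 101/18| = |443*18 - 101*79|/(79*18) = 5/1422.
Cross-multiplying, 5*395 = 1975 < 4266 = 3*1422, so 5/1422 is smaller: the intermediate fraction 101/18 is closer to x than 28/5.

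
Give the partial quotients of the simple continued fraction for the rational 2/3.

Run the Euclidean algorithm on 2 and 3; the successive quotients are the partial quotients a_0, a_1, ... (each step inverts the fractional part left over by the previous one):
  2 = 0*3 + 2, so a_0 = 0.
  3 = 1*2 + 1, so a_1 = 1.
  2 = 2*1 + 0, so a_2 = 2.
The remainder reaches 0 after 3 divisions, so the expansion has 3 partial quotients, read off in order.

[0; 1, 2]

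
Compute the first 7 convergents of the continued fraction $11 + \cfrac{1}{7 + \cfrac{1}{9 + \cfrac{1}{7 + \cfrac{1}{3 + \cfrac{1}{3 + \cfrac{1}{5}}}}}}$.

11/1, 78/7, 713/64, 5069/455, 15920/1429, 52829/4742, 280065/25139

Using the convergent recurrence p_i = a_i*p_{i-1} + p_{i-2}, q_i = a_i*q_{i-1} + q_{i-2} with p_{-2}=0, p_{-1}=1, q_{-2}=1, q_{-1}=0:
  i=0: a_0=11, p_0 = 11*1 + 0 = 11, q_0 = 11*0 + 1 = 1.
  i=1: a_1=7, p_1 = 7*11 + 1 = 78, q_1 = 7*1 + 0 = 7.
  i=2: a_2=9, p_2 = 9*78 + 11 = 713, q_2 = 9*7 + 1 = 64.
  i=3: a_3=7, p_3 = 7*713 + 78 = 5069, q_3 = 7*64 + 7 = 455.
  i=4: a_4=3, p_4 = 3*5069 + 713 = 15920, q_4 = 3*455 + 64 = 1429.
  i=5: a_5=3, p_5 = 3*15920 + 5069 = 52829, q_5 = 3*1429 + 455 = 4742.
  i=6: a_6=5, p_6 = 5*52829 + 15920 = 280065, q_6 = 5*4742 + 1429 = 25139.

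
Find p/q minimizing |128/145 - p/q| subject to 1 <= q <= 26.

Expand x = 128/145 as a continued fraction with the Euclidean algorithm:
  128 = 0*145 + 128, so a_0 = 0.
  145 = 1*128 + 17, so a_1 = 1.
  128 = 7*17 + 9, so a_2 = 7.
  17 = 1*9 + 8, so a_3 = 1.
  9 = 1*8 + 1, so a_4 = 1.
  8 = 8*1 + 0, so a_5 = 8.
so x = [0; 1, 7, 1, 1, 8].
Convergents (p_i = a_i*p_{i-1} + p_{i-2}, q_i = a_i*q_{i-1} + q_{i-2} with p_{-2}=0, p_{-1}=1, q_{-2}=1, q_{-1}=0), until the denominator exceeds 26:
  i=0: a_0=0, p_0 = 0*1 + 0 = 0, q_0 = 0*0 + 1 = 1.
  i=1: a_1=1, p_1 = 1*0 + 1 = 1, q_1 = 1*1 + 0 = 1.
  i=2: a_2=7, p_2 = 7*1 + 0 = 7, q_2 = 7*1 + 1 = 8.
  i=3: a_3=1, p_3 = 1*7 + 1 = 8, q_3 = 1*8 + 1 = 9.
  i=4: a_4=1, p_4 = 1*8 + 7 = 15, q_4 = 1*9 + 8 = 17.
  i=5: a_5=8, p_5 = 8*15 + 8 = 128, q_5 = 8*17 + 9 = 145.
q_5 = 145 > 26, so the last convergent with denominator <= 26 is p_4/q_4 = 15/17.
The closest fraction with denominator <= 26 is either p_4/q_4 or the intermediate fraction (k*p_4 + p_3)/(k*q_4 + q_3) with the largest k >= 1 whose denominator stays <= 26; these approach x as k grows, and every other convergent or intermediate fraction in range is farther away.
Largest k: floor((26 - q_3)/q_4) = floor((26 - 9)/17) = 1.
That gives (1*15 + 8)/(1*17 + 9) = 23/26.
Compare the errors: |x - 15/17| = |128*17 - 15*145|/(145*17) = 1/2465, and |x - 23/26| = |128*26 - 23*145|/(145*26) = 7/3770.
Cross-multiplying, 1*3770 = 3770 < 17255 = 7*2465, so 1/2465 is smaller: the convergent 15/17 is closer to x than 23/26.

15/17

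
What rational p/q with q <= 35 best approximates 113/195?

11/19

Expand x = 113/195 as a continued fraction with the Euclidean algorithm:
  113 = 0*195 + 113, so a_0 = 0.
  195 = 1*113 + 82, so a_1 = 1.
  113 = 1*82 + 31, so a_2 = 1.
  82 = 2*31 + 20, so a_3 = 2.
  31 = 1*20 + 11, so a_4 = 1.
  20 = 1*11 + 9, so a_5 = 1.
  11 = 1*9 + 2, so a_6 = 1.
  9 = 4*2 + 1, so a_7 = 4.
  2 = 2*1 + 0, so a_8 = 2.
so x = [0; 1, 1, 2, 1, 1, 1, 4, 2].
Convergents (p_i = a_i*p_{i-1} + p_{i-2}, q_i = a_i*q_{i-1} + q_{i-2} with p_{-2}=0, p_{-1}=1, q_{-2}=1, q_{-1}=0), until the denominator exceeds 35:
  i=0: a_0=0, p_0 = 0*1 + 0 = 0, q_0 = 0*0 + 1 = 1.
  i=1: a_1=1, p_1 = 1*0 + 1 = 1, q_1 = 1*1 + 0 = 1.
  i=2: a_2=1, p_2 = 1*1 + 0 = 1, q_2 = 1*1 + 1 = 2.
  i=3: a_3=2, p_3 = 2*1 + 1 = 3, q_3 = 2*2 + 1 = 5.
  i=4: a_4=1, p_4 = 1*3 + 1 = 4, q_4 = 1*5 + 2 = 7.
  i=5: a_5=1, p_5 = 1*4 + 3 = 7, q_5 = 1*7 + 5 = 12.
  i=6: a_6=1, p_6 = 1*7 + 4 = 11, q_6 = 1*12 + 7 = 19.
  i=7: a_7=4, p_7 = 4*11 + 7 = 51, q_7 = 4*19 + 12 = 88.
q_7 = 88 > 35, so the last convergent with denominator <= 35 is p_6/q_6 = 11/19.
The closest fraction with denominator <= 35 is either p_6/q_6 or the intermediate fraction (k*p_6 + p_5)/(k*q_6 + q_5) with the largest k >= 1 whose denominator stays <= 35; these approach x as k grows, and every other convergent or intermediate fraction in range is farther away.
Largest k: floor((35 - q_5)/q_6) = floor((35 - 12)/19) = 1.
That gives (1*11 + 7)/(1*19 + 12) = 18/31.
Compare the errors: |x - 11/19| = |113*19 - 11*195|/(195*19) = 2/3705, and |x - 18/31| = |113*31 - 18*195|/(195*31) = 7/6045.
Cross-multiplying, 2*6045 = 12090 < 25935 = 7*3705, so 2/3705 is smaller: the convergent 11/19 is closer to x than 18/31.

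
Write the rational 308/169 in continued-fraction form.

Run the Euclidean algorithm on 308 and 169; the successive quotients are the partial quotients a_0, a_1, ... (each step inverts the fractional part left over by the previous one):
  308 = 1*169 + 139, so a_0 = 1.
  169 = 1*139 + 30, so a_1 = 1.
  139 = 4*30 + 19, so a_2 = 4.
  30 = 1*19 + 11, so a_3 = 1.
  19 = 1*11 + 8, so a_4 = 1.
  11 = 1*8 + 3, so a_5 = 1.
  8 = 2*3 + 2, so a_6 = 2.
  3 = 1*2 + 1, so a_7 = 1.
  2 = 2*1 + 0, so a_8 = 2.
The remainder reaches 0 after 9 divisions, so the expansion has 9 partial quotients, read off in order.

[1; 1, 4, 1, 1, 1, 2, 1, 2]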